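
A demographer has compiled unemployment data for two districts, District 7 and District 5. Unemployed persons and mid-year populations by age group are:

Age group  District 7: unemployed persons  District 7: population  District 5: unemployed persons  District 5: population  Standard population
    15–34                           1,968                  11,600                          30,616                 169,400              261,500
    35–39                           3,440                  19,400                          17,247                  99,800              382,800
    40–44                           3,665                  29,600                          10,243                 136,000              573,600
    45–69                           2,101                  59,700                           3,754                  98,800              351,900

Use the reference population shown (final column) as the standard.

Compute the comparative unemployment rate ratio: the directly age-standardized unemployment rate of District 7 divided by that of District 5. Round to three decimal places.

1.151

Age-specific rates per 1,000 for District 7: 169.655, 177.320, 123.818, 35.193.
For District 5: 180.732, 172.816, 75.316, 37.996.
Standard total = 1,569,800; weights = 0.1666, 0.2439, 0.3654, 0.2242.
District 7: 0.1666×169.655 + 0.2439×177.320 + 0.3654×123.818 + 0.2242×35.193 = 124.6330 per 1,000.
District 5: 0.1666×180.732 + 0.2439×172.816 + 0.3654×75.316 + 0.2242×37.996 = 108.2860 per 1,000.
Ratio = 124.6330 ÷ 108.2860 = 1.15096.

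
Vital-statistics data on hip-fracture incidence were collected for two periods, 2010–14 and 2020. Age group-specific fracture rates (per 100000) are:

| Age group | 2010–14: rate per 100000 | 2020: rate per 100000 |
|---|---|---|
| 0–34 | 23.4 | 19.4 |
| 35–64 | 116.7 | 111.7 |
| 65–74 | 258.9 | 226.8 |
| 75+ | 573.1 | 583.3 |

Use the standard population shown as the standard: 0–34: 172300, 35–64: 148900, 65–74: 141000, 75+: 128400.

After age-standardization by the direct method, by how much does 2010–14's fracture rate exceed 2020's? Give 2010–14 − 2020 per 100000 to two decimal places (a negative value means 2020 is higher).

Standard total = 590600; weights = 0.2917, 0.2521, 0.2387, 0.2174.
2010–14: 0.2917×23.4 + 0.2521×116.7 + 0.2387×258.9 + 0.2174×573.1 = 222.6539 per 100000.
2020: 0.2917×19.4 + 0.2521×111.7 + 0.2387×226.8 + 0.2174×583.3 = 214.7803 per 100000.
Difference = 222.6539 − 214.7803 = 7.8736.

7.87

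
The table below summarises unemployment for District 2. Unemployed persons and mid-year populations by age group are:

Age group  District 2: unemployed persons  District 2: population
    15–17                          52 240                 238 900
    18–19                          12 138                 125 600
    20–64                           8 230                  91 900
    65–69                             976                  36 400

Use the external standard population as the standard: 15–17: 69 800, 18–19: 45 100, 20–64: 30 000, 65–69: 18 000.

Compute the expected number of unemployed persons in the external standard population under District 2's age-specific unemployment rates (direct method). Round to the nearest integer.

Age-specific rates per 1 000 for District 2: 218.669, 96.640, 89.554, 26.813.
Expected unemployed persons = Σ (standard pop × age-specific rate ÷ 1 000)
= 69 800×218.669/1 000 + 45 100×96.640/1 000 + 30 000×89.554/1 000 + 18 000×26.813/1 000
= 15263.09 + 4358.47 + 2686.62 + 482.64 = 22790.81.

22791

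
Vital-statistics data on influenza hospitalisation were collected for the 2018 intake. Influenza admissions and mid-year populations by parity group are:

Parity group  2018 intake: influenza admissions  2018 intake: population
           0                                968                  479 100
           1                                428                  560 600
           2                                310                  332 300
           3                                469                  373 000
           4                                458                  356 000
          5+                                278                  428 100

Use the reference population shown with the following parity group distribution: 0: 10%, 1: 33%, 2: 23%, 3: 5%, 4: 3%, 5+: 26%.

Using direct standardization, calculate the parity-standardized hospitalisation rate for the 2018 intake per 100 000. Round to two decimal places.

93.89

Parity-specific rates per 100 000 for the 2018 intake: 202.05, 76.35, 93.29, 125.74, 128.65, 64.94.
Standard weights: 0.10, 0.33, 0.23, 0.05, 0.03, 0.26.
Standardized rate: 0.1000×202.05 + 0.3300×76.35 + 0.2300×93.29 + 0.0500×125.74 + 0.0300×128.65 + 0.2600×64.94 = 93.8858 per 100 000.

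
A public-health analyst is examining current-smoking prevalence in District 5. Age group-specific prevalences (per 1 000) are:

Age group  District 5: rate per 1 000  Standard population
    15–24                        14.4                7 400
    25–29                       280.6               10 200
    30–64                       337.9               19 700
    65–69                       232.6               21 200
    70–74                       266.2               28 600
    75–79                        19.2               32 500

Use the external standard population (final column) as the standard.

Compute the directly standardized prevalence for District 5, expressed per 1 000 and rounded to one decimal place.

190.6

Standard total = 119 600; weights = 0.0619, 0.0853, 0.1647, 0.1773, 0.2391, 0.2717.
Standardized rate: 0.0619×14.4 + 0.0853×280.6 + 0.1647×337.9 + 0.1773×232.6 + 0.2391×266.2 + 0.2717×19.2 = 190.5832 per 1 000.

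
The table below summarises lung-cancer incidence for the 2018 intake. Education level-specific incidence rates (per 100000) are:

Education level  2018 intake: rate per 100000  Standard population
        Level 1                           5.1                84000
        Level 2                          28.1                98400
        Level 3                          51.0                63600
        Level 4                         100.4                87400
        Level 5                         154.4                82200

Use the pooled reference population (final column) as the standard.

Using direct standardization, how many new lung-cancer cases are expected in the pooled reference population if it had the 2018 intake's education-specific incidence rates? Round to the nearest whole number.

279

Expected new lung-cancer cases = Σ (standard pop × education-specific rate ÷ 100000)
= 84000×5.1/100000 + 98400×28.1/100000 + 63600×51.0/100000 + 87400×100.4/100000 + 82200×154.4/100000
= 4.28 + 27.65 + 32.44 + 87.75 + 126.92 = 279.04.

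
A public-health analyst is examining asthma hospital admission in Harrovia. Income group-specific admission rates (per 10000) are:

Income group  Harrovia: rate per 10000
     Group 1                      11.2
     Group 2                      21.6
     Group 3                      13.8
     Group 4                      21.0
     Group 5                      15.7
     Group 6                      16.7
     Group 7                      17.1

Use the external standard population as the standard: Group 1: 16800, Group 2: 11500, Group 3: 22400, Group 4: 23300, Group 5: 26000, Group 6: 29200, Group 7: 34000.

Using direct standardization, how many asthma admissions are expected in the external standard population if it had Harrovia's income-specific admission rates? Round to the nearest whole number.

271

Expected asthma admissions = Σ (standard pop × income-specific rate ÷ 10000)
= 16800×11.2/10000 + 11500×21.6/10000 + 22400×13.8/10000 + 23300×21.0/10000 + 26000×15.7/10000 + 29200×16.7/10000 + 34000×17.1/10000
= 18.82 + 24.84 + 30.91 + 48.93 + 40.82 + 48.76 + 58.14 = 271.22.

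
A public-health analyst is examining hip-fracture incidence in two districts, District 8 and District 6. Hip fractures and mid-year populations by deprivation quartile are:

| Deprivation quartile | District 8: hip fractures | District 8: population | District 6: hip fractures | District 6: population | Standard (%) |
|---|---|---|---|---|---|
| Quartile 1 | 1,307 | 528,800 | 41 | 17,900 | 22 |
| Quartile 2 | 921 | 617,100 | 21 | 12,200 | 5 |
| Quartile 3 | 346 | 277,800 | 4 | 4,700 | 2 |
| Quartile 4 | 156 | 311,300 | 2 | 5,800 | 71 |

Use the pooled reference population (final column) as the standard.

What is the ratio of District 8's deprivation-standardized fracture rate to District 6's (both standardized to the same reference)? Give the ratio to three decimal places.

Deprivation-specific rates per 100,000 for District 8: 247.16, 149.25, 124.55, 50.11.
For District 6: 229.05, 172.13, 85.11, 34.48.
Standard weights: 0.22, 0.05, 0.02, 0.71.
District 8: 0.2200×247.16 + 0.0500×149.25 + 0.0200×124.55 + 0.7100×50.11 = 99.9091 per 100,000.
District 6: 0.2200×229.05 + 0.0500×172.13 + 0.0200×85.11 + 0.7100×34.48 = 85.1825 per 100,000.
Ratio = 99.9091 ÷ 85.1825 = 1.17288.

1.173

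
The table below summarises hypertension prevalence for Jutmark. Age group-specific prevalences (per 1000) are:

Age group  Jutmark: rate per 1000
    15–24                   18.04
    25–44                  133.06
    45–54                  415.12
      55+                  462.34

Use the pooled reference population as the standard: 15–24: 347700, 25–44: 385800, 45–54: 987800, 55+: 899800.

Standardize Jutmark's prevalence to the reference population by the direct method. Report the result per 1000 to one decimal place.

Standard total = 2621100; weights = 0.1327, 0.1472, 0.3769, 0.3433.
Standardized rate: 0.1327×18.04 + 0.1472×133.06 + 0.3769×415.12 + 0.3433×462.34 = 337.1394 per 1000.

337.1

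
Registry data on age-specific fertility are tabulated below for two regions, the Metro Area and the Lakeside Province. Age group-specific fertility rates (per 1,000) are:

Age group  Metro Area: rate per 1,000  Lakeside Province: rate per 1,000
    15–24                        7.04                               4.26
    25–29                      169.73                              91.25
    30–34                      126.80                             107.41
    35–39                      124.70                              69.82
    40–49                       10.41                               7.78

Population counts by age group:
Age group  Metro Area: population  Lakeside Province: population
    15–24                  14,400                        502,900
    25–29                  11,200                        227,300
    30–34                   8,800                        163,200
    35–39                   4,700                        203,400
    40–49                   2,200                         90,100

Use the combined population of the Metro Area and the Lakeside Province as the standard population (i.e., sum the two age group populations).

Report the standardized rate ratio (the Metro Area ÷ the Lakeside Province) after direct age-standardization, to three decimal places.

1.609

Combined standard total = 1,228,200; weights = 0.4212, 0.1942, 0.1400, 0.1694, 0.0752.
The Metro Area: 0.4212×7.04 + 0.1942×169.73 + 0.1400×126.80 + 0.1694×124.70 + 0.0752×10.41 = 75.5927 per 1,000.
The Lakeside Province: 0.4212×4.26 + 0.1942×91.25 + 0.1400×107.41 + 0.1694×69.82 + 0.0752×7.78 = 46.9703 per 1,000.
Ratio = 75.5927 ÷ 46.9703 = 1.60937.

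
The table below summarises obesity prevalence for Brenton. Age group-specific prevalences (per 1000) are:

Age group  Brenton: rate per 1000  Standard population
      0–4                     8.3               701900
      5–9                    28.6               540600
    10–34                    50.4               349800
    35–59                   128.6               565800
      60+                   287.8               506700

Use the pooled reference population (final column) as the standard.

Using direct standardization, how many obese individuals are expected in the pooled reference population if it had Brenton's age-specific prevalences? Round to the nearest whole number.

Expected obese individuals = Σ (standard pop × age-specific rate ÷ 1000)
= 701900×8.3/1000 + 540600×28.6/1000 + 349800×50.4/1000 + 565800×128.6/1000 + 506700×287.8/1000
= 5825.77 + 15461.16 + 17629.92 + 72761.88 + 145828.26 = 257506.99.

257507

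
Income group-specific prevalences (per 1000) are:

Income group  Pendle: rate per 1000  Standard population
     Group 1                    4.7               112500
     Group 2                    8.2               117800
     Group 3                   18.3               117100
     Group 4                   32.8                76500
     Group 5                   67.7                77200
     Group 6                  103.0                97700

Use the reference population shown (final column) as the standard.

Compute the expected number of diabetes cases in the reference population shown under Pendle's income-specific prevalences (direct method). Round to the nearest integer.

21436

Expected diabetes cases = Σ (standard pop × income-specific rate ÷ 1000)
= 112500×4.7/1000 + 117800×8.2/1000 + 117100×18.3/1000 + 76500×32.8/1000 + 77200×67.7/1000 + 97700×103.0/1000
= 528.75 + 965.96 + 2142.93 + 2509.20 + 5226.44 + 10063.10 = 21436.38.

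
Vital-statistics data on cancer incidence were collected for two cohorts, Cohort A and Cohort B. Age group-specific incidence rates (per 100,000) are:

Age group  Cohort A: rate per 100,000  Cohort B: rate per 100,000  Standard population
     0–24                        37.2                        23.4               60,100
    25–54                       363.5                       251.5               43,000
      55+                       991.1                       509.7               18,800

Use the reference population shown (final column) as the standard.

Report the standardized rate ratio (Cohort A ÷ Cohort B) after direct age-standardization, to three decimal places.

1.674

Standard total = 121,900; weights = 0.4930, 0.3527, 0.1542.
Cohort A: 0.4930×37.2 + 0.3527×363.5 + 0.1542×991.1 = 299.4167 per 100,000.
Cohort B: 0.4930×23.4 + 0.3527×251.5 + 0.1542×509.7 = 178.8614 per 100,000.
Ratio = 299.4167 ÷ 178.8614 = 1.67402.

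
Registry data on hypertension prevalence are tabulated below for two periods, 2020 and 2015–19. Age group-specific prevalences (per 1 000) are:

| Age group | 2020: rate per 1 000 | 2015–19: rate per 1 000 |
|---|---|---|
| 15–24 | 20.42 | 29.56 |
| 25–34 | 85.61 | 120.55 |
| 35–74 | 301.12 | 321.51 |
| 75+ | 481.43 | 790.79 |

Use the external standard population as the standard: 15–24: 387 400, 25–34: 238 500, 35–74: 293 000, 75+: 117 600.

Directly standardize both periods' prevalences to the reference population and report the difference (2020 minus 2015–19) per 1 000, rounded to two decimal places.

-52.32

Standard total = 1 036 500; weights = 0.3738, 0.2301, 0.2827, 0.1135.
2020: 0.3738×20.42 + 0.2301×85.61 + 0.2827×301.12 + 0.1135×481.43 = 167.0748 per 1 000.
2015–19: 0.3738×29.56 + 0.2301×120.55 + 0.2827×321.51 + 0.1135×790.79 = 219.3942 per 1 000.
Difference = 167.0748 − 219.3942 = -52.3194.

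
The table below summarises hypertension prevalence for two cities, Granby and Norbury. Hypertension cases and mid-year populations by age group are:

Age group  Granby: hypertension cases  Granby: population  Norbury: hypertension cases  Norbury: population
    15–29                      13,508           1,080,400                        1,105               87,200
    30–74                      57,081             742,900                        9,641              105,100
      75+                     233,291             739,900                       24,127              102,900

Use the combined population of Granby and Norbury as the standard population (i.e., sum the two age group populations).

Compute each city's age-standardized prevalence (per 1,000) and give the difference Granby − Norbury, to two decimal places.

Age-specific rates per 1,000 for Granby: 12.503, 76.835, 315.301.
For Norbury: 12.672, 91.732, 234.470.
Combined standard total = 2,858,400; weights = 0.4085, 0.2967, 0.2949.
Granby: 0.4085×12.503 + 0.2967×76.835 + 0.2949×315.301 = 120.8683 per 1,000.
Norbury: 0.4085×12.672 + 0.2967×91.732 + 0.2949×234.470 = 101.5239 per 1,000.
Difference = 120.8683 − 101.5239 = 19.3444.

19.34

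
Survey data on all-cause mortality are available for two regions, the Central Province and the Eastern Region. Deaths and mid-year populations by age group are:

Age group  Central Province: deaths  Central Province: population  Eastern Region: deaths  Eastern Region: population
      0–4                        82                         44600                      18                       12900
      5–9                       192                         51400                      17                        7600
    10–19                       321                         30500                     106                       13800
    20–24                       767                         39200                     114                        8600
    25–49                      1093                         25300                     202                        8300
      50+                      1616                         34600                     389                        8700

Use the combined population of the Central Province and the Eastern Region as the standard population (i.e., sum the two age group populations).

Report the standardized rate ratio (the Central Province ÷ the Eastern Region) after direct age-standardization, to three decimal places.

Age-specific rates per 1000 for the Central Province: 1.839, 3.735, 10.525, 19.566, 43.202, 46.705.
For the Eastern Region: 1.395, 2.237, 7.681, 13.256, 24.337, 44.713.
Combined standard total = 285500; weights = 0.2014, 0.2067, 0.1552, 0.1674, 0.1177, 0.1517.
The Central Province: 0.2014×1.839 + 0.2067×3.735 + 0.1552×10.525 + 0.1674×19.566 + 0.1177×43.202 + 0.1517×46.705 = 18.2190 per 1000.
The Eastern Region: 0.2014×1.395 + 0.2067×2.237 + 0.1552×7.681 + 0.1674×13.256 + 0.1177×24.337 + 0.1517×44.713 = 13.8000 per 1000.
Ratio = 18.2190 ÷ 13.8000 = 1.32022.

1.320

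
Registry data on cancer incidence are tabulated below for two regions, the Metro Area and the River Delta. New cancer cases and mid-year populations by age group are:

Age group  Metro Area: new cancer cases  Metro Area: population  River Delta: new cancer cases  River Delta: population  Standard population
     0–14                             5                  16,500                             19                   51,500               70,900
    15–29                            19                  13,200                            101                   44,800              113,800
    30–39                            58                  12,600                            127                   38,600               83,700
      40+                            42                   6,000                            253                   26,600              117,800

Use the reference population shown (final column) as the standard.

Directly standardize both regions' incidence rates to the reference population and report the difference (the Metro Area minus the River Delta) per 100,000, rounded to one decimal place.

Age-specific rates per 100,000 for the Metro Area: 30.30, 143.94, 460.32, 700.00.
For the River Delta: 36.89, 225.45, 329.02, 951.13.
Standard total = 386,200; weights = 0.1836, 0.2947, 0.2167, 0.3050.
The Metro Area: 0.1836×30.30 + 0.2947×143.94 + 0.2167×460.32 + 0.3050×700.00 = 361.2568 per 100,000.
The River Delta: 0.1836×36.89 + 0.2947×225.45 + 0.2167×329.02 + 0.3050×951.13 = 434.6271 per 100,000.
Difference = 361.2568 − 434.6271 = -73.3704.

-73.4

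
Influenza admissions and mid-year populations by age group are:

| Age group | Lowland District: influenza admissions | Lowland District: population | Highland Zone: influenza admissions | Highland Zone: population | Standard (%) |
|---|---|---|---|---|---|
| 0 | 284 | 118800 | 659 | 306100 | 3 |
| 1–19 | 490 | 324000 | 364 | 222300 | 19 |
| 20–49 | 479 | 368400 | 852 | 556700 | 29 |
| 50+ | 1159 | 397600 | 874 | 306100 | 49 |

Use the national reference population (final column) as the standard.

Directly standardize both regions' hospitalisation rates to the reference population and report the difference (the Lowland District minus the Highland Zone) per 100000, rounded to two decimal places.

-5.41

Age-specific rates per 100000 for the Lowland District: 239.06, 151.23, 130.02, 291.50.
For the Highland Zone: 215.29, 163.74, 153.04, 285.53.
Standard weights: 0.03, 0.19, 0.29, 0.49.
The Lowland District: 0.0300×239.06 + 0.1900×151.23 + 0.2900×130.02 + 0.4900×291.50 = 216.4471 per 100000.
The Highland Zone: 0.0300×215.29 + 0.1900×163.74 + 0.2900×153.04 + 0.4900×285.53 = 221.8613 per 100000.
Difference = 216.4471 − 221.8613 = -5.4142.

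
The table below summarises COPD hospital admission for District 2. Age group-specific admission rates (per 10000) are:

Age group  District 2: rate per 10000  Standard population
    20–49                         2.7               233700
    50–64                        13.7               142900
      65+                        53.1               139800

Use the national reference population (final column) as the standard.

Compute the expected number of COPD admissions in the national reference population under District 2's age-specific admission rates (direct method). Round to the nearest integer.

1001

Expected COPD admissions = Σ (standard pop × age-specific rate ÷ 10000)
= 233700×2.7/10000 + 142900×13.7/10000 + 139800×53.1/10000
= 63.10 + 195.77 + 742.34 = 1001.21.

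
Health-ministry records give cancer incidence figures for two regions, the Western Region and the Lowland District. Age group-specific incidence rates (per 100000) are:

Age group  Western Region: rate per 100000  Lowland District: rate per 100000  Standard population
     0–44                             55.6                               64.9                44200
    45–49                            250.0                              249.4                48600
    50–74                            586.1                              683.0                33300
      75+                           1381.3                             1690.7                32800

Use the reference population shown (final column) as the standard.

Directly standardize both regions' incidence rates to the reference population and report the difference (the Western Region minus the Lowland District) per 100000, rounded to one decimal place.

-86.6

Standard total = 158900; weights = 0.2782, 0.3059, 0.2096, 0.2064.
The Western Region: 0.2782×55.6 + 0.3059×250.0 + 0.2096×586.1 + 0.2064×1381.3 = 499.8823 per 100000.
The Lowland District: 0.2782×64.9 + 0.3059×249.4 + 0.2096×683.0 + 0.2064×1690.7 = 586.4587 per 100000.
Difference = 499.8823 − 586.4587 = -86.5764.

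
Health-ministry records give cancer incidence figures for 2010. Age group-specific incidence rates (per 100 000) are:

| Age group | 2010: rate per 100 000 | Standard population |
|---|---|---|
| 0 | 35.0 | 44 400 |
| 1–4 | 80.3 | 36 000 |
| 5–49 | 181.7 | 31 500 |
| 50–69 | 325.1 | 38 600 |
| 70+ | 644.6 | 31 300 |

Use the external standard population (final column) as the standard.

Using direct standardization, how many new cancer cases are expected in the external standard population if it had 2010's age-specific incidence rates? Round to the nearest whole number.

Expected new cancer cases = Σ (standard pop × age-specific rate ÷ 100 000)
= 44 400×35.0/100 000 + 36 000×80.3/100 000 + 31 500×181.7/100 000 + 38 600×325.1/100 000 + 31 300×644.6/100 000
= 15.54 + 28.91 + 57.24 + 125.49 + 201.76 = 428.93.

429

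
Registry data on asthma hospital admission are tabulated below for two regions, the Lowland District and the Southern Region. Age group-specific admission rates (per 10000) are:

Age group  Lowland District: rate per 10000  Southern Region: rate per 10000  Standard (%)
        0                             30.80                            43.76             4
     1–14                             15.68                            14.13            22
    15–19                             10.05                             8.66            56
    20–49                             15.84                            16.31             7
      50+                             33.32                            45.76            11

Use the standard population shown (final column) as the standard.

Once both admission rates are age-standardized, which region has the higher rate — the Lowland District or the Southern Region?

Southern Region

Standard weights: 0.04, 0.22, 0.56, 0.07, 0.11.
The Lowland District: 0.0400×30.80 + 0.2200×15.68 + 0.5600×10.05 + 0.0700×15.84 + 0.1100×33.32 = 15.0836 per 10000.
The Southern Region: 0.0400×43.76 + 0.2200×14.13 + 0.5600×8.66 + 0.0700×16.31 + 0.1100×45.76 = 15.8839 per 10000.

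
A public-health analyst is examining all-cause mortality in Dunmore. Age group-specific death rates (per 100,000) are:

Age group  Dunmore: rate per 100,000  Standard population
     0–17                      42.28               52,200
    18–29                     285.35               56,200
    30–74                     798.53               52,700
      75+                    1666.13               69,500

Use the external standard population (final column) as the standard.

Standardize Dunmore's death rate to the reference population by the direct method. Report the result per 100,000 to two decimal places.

763.76

Standard total = 230,600; weights = 0.2264, 0.2437, 0.2285, 0.3014.
Standardized rate: 0.2264×42.28 + 0.2437×285.35 + 0.2285×798.53 + 0.3014×1666.13 = 763.7565 per 100,000.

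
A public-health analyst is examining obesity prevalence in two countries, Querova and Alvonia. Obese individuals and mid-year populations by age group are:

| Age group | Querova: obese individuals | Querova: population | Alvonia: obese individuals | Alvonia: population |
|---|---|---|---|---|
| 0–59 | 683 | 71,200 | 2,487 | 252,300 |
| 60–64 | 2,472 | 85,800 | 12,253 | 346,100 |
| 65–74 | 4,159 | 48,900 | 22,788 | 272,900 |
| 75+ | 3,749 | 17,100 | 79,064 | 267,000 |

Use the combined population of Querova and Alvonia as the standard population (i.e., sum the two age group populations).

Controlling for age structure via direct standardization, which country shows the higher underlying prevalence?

Alvonia

Age-specific rates per 1,000 for Querova: 9.593, 28.811, 85.051, 219.240.
For Alvonia: 9.857, 35.403, 83.503, 296.120.
Combined standard total = 1,361,300; weights = 0.2376, 0.3173, 0.2364, 0.2087.
Querova: 0.2376×9.593 + 0.3173×28.811 + 0.2364×85.051 + 0.2087×219.240 = 77.2807 per 1,000.
Alvonia: 0.2376×9.857 + 0.3173×35.403 + 0.2364×83.503 + 0.2087×296.120 = 95.1138 per 1,000.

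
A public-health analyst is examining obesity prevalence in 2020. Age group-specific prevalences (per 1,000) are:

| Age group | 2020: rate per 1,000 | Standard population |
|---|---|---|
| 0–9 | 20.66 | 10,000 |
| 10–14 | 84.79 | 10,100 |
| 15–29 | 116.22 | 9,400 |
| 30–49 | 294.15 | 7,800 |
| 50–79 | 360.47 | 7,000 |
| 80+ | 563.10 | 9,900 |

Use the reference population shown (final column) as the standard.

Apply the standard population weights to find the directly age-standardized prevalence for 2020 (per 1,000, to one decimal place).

Standard total = 54,200; weights = 0.1845, 0.1863, 0.1734, 0.1439, 0.1292, 0.1827.
Standardized rate: 0.1845×20.66 + 0.1863×84.79 + 0.1734×116.22 + 0.1439×294.15 + 0.1292×360.47 + 0.1827×563.10 = 231.5092 per 1,000.

231.5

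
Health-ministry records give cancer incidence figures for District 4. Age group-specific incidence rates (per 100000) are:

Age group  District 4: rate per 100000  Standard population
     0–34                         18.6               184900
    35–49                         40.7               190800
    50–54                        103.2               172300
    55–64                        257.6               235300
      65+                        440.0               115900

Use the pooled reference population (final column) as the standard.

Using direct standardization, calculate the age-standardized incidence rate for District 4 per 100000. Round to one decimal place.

Standard total = 899200; weights = 0.2056, 0.2122, 0.1916, 0.2617, 0.1289.
Standardized rate: 0.2056×18.6 + 0.2122×40.7 + 0.1916×103.2 + 0.2617×257.6 + 0.1289×440.0 = 156.3560 per 100000.

156.4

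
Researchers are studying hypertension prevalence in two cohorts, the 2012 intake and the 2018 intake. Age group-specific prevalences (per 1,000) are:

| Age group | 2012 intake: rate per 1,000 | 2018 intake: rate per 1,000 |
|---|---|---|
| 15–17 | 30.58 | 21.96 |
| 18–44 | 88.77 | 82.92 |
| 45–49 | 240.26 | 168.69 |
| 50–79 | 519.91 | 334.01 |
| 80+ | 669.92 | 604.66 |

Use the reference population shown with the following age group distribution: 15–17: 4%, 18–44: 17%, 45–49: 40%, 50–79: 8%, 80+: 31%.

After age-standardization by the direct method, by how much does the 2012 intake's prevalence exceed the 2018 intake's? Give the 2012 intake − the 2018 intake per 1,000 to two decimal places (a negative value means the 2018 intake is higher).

Standard weights: 0.04, 0.17, 0.40, 0.08, 0.31.
The 2012 intake: 0.0400×30.58 + 0.1700×88.77 + 0.4000×240.26 + 0.0800×519.91 + 0.3100×669.92 = 361.6861 per 1,000.
The 2018 intake: 0.0400×21.96 + 0.1700×82.92 + 0.4000×168.69 + 0.0800×334.01 + 0.3100×604.66 = 296.6162 per 1,000.
Difference = 361.6861 − 296.6162 = 65.0699.

65.07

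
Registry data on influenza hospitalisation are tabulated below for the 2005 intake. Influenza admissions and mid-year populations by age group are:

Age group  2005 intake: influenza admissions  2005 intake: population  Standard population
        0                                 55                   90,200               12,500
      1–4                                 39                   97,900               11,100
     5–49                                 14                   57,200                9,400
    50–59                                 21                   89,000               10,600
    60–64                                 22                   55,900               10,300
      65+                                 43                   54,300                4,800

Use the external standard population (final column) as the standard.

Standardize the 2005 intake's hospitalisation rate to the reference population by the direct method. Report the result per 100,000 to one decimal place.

42.1

Age-specific rates per 100,000 for the 2005 intake: 60.98, 39.84, 24.48, 23.60, 39.36, 79.19.
Standard total = 58,700; weights = 0.2129, 0.1891, 0.1601, 0.1806, 0.1755, 0.0818.
Standardized rate: 0.2129×60.98 + 0.1891×39.84 + 0.1601×24.48 + 0.1806×23.60 + 0.1755×39.36 + 0.0818×79.19 = 42.0791 per 100,000.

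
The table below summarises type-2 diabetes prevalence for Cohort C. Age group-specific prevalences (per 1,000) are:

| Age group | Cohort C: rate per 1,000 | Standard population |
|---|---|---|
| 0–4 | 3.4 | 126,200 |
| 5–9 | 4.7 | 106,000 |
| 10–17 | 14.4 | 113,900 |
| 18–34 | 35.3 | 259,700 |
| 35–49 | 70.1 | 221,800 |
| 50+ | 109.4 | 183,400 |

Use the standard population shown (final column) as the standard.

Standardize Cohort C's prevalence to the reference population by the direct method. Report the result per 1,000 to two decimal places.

Standard total = 1,011,000; weights = 0.1248, 0.1048, 0.1127, 0.2569, 0.2194, 0.1814.
Standardized rate: 0.1248×3.4 + 0.1048×4.7 + 0.1127×14.4 + 0.2569×35.3 + 0.2194×70.1 + 0.1814×109.4 = 46.8318 per 1,000.

46.83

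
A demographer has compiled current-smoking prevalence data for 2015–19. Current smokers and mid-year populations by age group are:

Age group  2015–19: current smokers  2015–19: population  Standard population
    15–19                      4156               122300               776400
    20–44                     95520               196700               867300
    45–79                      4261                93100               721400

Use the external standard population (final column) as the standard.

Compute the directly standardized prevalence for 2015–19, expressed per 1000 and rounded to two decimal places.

203.19

Age-specific rates per 1000 for 2015–19: 33.982, 485.613, 45.768.
Standard total = 2365100; weights = 0.3283, 0.3667, 0.3050.
Standardized rate: 0.3283×33.982 + 0.3667×485.613 + 0.3050×45.768 = 203.1933 per 1000.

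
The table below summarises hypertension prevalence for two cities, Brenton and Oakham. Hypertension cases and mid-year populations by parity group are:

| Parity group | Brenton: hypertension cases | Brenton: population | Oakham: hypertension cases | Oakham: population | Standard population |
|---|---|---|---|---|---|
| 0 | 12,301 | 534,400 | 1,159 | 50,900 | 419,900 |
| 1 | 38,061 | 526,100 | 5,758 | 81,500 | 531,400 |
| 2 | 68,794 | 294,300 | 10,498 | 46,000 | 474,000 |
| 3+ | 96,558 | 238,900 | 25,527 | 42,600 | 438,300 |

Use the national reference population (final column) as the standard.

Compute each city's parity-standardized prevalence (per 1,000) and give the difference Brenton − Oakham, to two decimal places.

-43.93

Parity-specific rates per 1,000 for Brenton: 23.018, 72.346, 233.755, 404.177.
For Oakham: 22.770, 70.650, 228.217, 599.225.
Standard total = 1,863,600; weights = 0.2253, 0.2851, 0.2543, 0.2352.
Brenton: 0.2253×23.018 + 0.2851×72.346 + 0.2543×233.755 + 0.2352×404.177 = 180.3287 per 1,000.
Oakham: 0.2253×22.770 + 0.2851×70.650 + 0.2543×228.217 + 0.2352×599.225 = 224.2543 per 1,000.
Difference = 180.3287 − 224.2543 = -43.9256.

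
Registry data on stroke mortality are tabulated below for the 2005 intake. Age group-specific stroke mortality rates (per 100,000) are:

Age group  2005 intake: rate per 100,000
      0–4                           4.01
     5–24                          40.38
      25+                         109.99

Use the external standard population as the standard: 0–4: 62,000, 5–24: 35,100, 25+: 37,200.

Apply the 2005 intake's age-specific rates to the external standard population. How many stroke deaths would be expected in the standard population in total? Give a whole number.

Expected stroke deaths = Σ (standard pop × age-specific rate ÷ 100,000)
= 62,000×4.01/100,000 + 35,100×40.38/100,000 + 37,200×109.99/100,000
= 2.49 + 14.17 + 40.92 = 57.58.

58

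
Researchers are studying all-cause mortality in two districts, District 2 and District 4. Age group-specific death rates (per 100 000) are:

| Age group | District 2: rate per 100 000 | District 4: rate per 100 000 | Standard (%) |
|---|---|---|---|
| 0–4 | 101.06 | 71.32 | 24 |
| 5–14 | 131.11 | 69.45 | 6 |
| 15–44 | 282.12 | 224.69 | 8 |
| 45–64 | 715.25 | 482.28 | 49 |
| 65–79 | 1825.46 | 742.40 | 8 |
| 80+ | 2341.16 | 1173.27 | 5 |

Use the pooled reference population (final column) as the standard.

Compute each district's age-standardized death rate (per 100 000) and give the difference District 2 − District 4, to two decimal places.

274.63

Standard weights: 0.24, 0.06, 0.08, 0.49, 0.08, 0.05.
District 2: 0.2400×101.06 + 0.0600×131.11 + 0.0800×282.12 + 0.4900×715.25 + 0.0800×1825.46 + 0.0500×2341.16 = 668.2579 per 100 000.
District 4: 0.2400×71.32 + 0.0600×69.45 + 0.0800×224.69 + 0.4900×482.28 + 0.0800×742.40 + 0.0500×1173.27 = 393.6317 per 100 000.
Difference = 668.2579 − 393.6317 = 274.6262.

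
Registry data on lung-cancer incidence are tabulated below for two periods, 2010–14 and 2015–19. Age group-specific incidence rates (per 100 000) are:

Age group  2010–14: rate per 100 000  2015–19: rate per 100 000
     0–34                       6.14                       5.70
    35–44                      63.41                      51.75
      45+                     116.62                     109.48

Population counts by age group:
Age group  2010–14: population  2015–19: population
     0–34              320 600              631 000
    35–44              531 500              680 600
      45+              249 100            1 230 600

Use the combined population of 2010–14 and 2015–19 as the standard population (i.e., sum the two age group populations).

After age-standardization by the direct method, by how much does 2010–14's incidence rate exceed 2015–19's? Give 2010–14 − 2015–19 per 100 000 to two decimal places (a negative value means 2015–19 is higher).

6.89

Combined standard total = 3 643 400; weights = 0.2612, 0.3327, 0.4061.
2010–14: 0.2612×6.14 + 0.3327×63.41 + 0.4061×116.62 = 70.0622 per 100 000.
2015–19: 0.2612×5.70 + 0.3327×51.75 + 0.4061×109.48 = 63.1684 per 100 000.
Difference = 70.0622 − 63.1684 = 6.8938.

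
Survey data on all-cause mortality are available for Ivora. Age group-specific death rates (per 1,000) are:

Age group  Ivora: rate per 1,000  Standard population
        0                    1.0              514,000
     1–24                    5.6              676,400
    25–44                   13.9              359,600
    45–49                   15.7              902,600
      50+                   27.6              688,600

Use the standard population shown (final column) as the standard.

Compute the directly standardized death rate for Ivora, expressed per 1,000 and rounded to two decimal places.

Standard total = 3,141,200; weights = 0.1636, 0.2153, 0.1145, 0.2873, 0.2192.
Standardized rate: 0.1636×1.0 + 0.2153×5.6 + 0.1145×13.9 + 0.2873×15.7 + 0.2192×27.6 = 13.5224 per 1,000.

13.52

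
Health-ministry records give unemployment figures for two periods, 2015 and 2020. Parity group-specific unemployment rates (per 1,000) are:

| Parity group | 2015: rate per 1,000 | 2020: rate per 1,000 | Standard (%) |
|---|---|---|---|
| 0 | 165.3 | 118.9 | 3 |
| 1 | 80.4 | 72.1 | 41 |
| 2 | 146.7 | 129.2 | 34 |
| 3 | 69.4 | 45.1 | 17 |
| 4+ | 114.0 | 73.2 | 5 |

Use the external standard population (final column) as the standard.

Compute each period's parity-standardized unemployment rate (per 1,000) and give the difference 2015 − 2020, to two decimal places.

16.92

Standard weights: 0.03, 0.41, 0.34, 0.17, 0.05.
2015: 0.0300×165.3 + 0.4100×80.4 + 0.3400×146.7 + 0.1700×69.4 + 0.0500×114.0 = 105.2990 per 1,000.
2020: 0.0300×118.9 + 0.4100×72.1 + 0.3400×129.2 + 0.1700×45.1 + 0.0500×73.2 = 88.3830 per 1,000.
Difference = 105.2990 − 88.3830 = 16.9160.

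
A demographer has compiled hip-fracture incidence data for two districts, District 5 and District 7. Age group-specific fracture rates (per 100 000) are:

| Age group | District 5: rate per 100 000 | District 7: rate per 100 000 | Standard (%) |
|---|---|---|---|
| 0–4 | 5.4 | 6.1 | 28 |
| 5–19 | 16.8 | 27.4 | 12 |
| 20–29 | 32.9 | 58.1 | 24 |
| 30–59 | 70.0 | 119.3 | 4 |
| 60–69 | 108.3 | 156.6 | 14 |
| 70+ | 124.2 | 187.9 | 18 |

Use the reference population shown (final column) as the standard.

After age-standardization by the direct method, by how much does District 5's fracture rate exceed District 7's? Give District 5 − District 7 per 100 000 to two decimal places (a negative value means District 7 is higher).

Standard weights: 0.28, 0.12, 0.24, 0.04, 0.14, 0.18.
District 5: 0.2800×5.4 + 0.1200×16.8 + 0.2400×32.9 + 0.0400×70.0 + 0.1400×108.3 + 0.1800×124.2 = 51.7420 per 100 000.
District 7: 0.2800×6.1 + 0.1200×27.4 + 0.2400×58.1 + 0.0400×119.3 + 0.1400×156.6 + 0.1800×187.9 = 79.4580 per 100 000.
Difference = 51.7420 − 79.4580 = -27.7160.

-27.72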